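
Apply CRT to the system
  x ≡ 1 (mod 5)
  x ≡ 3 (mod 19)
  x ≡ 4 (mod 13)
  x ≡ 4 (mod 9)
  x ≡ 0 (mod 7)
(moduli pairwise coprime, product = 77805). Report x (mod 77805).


Product of moduli M = 5 · 19 · 13 · 9 · 7 = 77805.
Merge one congruence at a time:
  Start: x ≡ 1 (mod 5).
  Combine with x ≡ 3 (mod 19); new modulus lcm = 95.
    Write x = 1 + 5·t and substitute into x ≡ 3 (mod 19): 5·t ≡ 3 − 1 = 2 (mod 19).
    The inverse of 5 mod 19 is 4 (since 5·4 = 20 = 1·19 + 1), so t ≡ 4·2 = 8 ≡ 8 (mod 19).
    Then x = 1 + 5·8 = 41, valid modulo lcm(5, 19) = 95: x ≡ 41 (mod 95).
  Combine with x ≡ 4 (mod 13); new modulus lcm = 1235.
    Write x = 41 + 95·t and substitute into x ≡ 4 (mod 13): 95·t ≡ 4 − 41 = -37 (mod 13).
    Reduce coefficients mod 13: 4·t ≡ 2 (mod 13).
    The inverse of 4 mod 13 is 10 (since 4·10 = 40 = 3·13 + 1), so t ≡ 10·2 = 20 ≡ 7 (mod 13).
    Then x = 41 + 95·7 = 706, valid modulo lcm(95, 13) = 1235: x ≡ 706 (mod 1235).
  Combine with x ≡ 4 (mod 9); new modulus lcm = 11115.
    Write x = 706 + 1235·t and substitute into x ≡ 4 (mod 9): 1235·t ≡ 4 − 706 = -702 (mod 9).
    Reduce coefficients mod 9: 2·t ≡ 0 (mod 9).
    The inverse of 2 mod 9 is 5 (since 2·5 = 10 = 1·9 + 1), so t ≡ 5·0 = 0 ≡ 0 (mod 9).
    Then x = 706 + 1235·0 = 706, valid modulo lcm(1235, 9) = 11115: x ≡ 706 (mod 11115).
  Combine with x ≡ 0 (mod 7); new modulus lcm = 77805.
    Write x = 706 + 11115·t and substitute into x ≡ 0 (mod 7): 11115·t ≡ 0 − 706 = -706 (mod 7).
    Reduce coefficients mod 7: 6·t ≡ 1 (mod 7).
    The inverse of 6 mod 7 is 6 (since 6·6 = 36 = 5·7 + 1), so t ≡ 6·1 = 6 ≡ 6 (mod 7).
    Then x = 706 + 11115·6 = 67396, valid modulo lcm(11115, 7) = 77805: x ≡ 67396 (mod 77805).
Verify against each original: 67396 mod 5 = 1, 67396 mod 19 = 3, 67396 mod 13 = 4, 67396 mod 9 = 4, 67396 mod 7 = 0.

x ≡ 67396 (mod 77805).


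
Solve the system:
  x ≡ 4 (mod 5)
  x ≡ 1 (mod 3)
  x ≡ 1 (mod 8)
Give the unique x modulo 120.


Moduli 5, 3, 8 are pairwise coprime; by CRT there is a unique solution modulo M = 5 · 3 · 8 = 120.
Solve pairwise, accumulating the modulus:
  Start with x ≡ 4 (mod 5).
  Combine with x ≡ 1 (mod 3): since gcd(5, 3) = 1, we get a unique residue mod 15.
    Write x = 4 + 5·t and substitute into x ≡ 1 (mod 3): 5·t ≡ 1 − 4 = -3 (mod 3).
    Reduce coefficients mod 3: 2·t ≡ 0 (mod 3).
    The inverse of 2 mod 3 is 2 (since 2·2 = 4 = 1·3 + 1), so t ≡ 2·0 = 0 ≡ 0 (mod 3).
    Then x = 4 + 5·0 = 4, valid modulo lcm(5, 3) = 15: x ≡ 4 (mod 15).
  Combine with x ≡ 1 (mod 8): since gcd(15, 8) = 1, we get a unique residue mod 120.
    Write x = 4 + 15·t and substitute into x ≡ 1 (mod 8): 15·t ≡ 1 − 4 = -3 (mod 8).
    Reduce coefficients mod 8: 7·t ≡ 5 (mod 8).
    The inverse of 7 mod 8 is 7 (since 7·7 = 49 = 6·8 + 1), so t ≡ 7·5 = 35 ≡ 3 (mod 8).
    Then x = 4 + 15·3 = 49, valid modulo lcm(15, 8) = 120: x ≡ 49 (mod 120).
Verify: 49 mod 5 = 4 ✓, 49 mod 3 = 1 ✓, 49 mod 8 = 1 ✓.

x ≡ 49 (mod 120).


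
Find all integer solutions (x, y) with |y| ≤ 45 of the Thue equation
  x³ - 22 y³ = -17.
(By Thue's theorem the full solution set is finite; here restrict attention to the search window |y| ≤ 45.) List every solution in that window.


The equation is x³ - 22y³ = -17. For fixed y, x³ = 22·y³ − 17, so a solution requires the RHS to be a perfect cube.
Strategy: iterate y from -45 to 45, compute RHS = 22·y³ − 17, and check whether it is a (positive or negative) perfect cube.
Check small values of y:
  y = 0: RHS = -17 is not a perfect cube.
  y = 1: RHS = 5 is not a perfect cube.
  y = -1: RHS = -39 is not a perfect cube.
  y = 2: RHS = 159 is not a perfect cube.
  y = -2: RHS = -193 is not a perfect cube.
  y = 3: RHS = 577 is not a perfect cube.
  y = -3: RHS = -611 is not a perfect cube.
Continuing the search up to |y| = 45 finds no solutions either.
No (x, y) in the scanned range satisfies the equation.

No integer solutions with |y| ≤ 45.


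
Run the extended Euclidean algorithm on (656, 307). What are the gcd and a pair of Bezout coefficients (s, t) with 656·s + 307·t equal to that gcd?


Euclidean algorithm on (656, 307) — divide until remainder is 0:
  656 = 2 · 307 + 42
  307 = 7 · 42 + 13
  42 = 3 · 13 + 3
  13 = 4 · 3 + 1
  3 = 3 · 1 + 0
gcd(656, 307) = 1.
Track Bezout coefficients alongside the remainders: start with r₀ = 656 = a·1 + b·0 (s = 1, t = 0) and r₁ = 307 = a·0 + b·1 (s = 0, t = 1); each new remainder r_{k+1} = r_{k-1} − q_k·r_k inherits s_{k+1} = s_{k-1} − q_k·s_k, t_{k+1} = t_{k-1} − q_k·t_k, so r_k = a·s_k + b·t_k at every step:
  q = 2: r = 42, s = 1 − 2·0 = 1, t = 0 − 2·1 = -2  (check: 656·1 + 307·(-2) = 42)
  q = 7: r = 13, s = 0 − 7·1 = -7, t = 1 − 7·(-2) = 15  (check: 656·(-7) + 307·15 = 13)
  q = 3: r = 3, s = 1 − 3·(-7) = 22, t = -2 − 3·15 = -47  (check: 656·22 + 307·(-47) = 3)
  q = 4: r = 1, s = -7 − 4·22 = -95, t = 15 − 4·(-47) = 203  (check: 656·(-95) + 307·203 = 1)
The row with r = 1 (the gcd) gives the Bezout coefficients s = -95, t = 203.
Result: 656 · (-95) + 307 · (203) = 1.

gcd(656, 307) = 1; s = -95, t = 203 (check: 656·(-95) + 307·203 = 1).


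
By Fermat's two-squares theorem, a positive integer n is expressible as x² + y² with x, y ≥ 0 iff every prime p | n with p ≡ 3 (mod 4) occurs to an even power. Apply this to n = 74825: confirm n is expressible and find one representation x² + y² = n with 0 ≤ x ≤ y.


Step 1: Factor n = 74825 = 5^2 · 41 · 73.
Step 2: Check the mod-4 condition on each prime factor: 5 ≡ 1 (mod 4), exponent 2; 41 ≡ 1 (mod 4), exponent 1; 73 ≡ 1 (mod 4), exponent 1.
All primes ≡ 3 (mod 4) appear to even exponent (or don't appear), so by the two-squares theorem n IS expressible as a sum of two squares.
Step 3: Build a representation. Group n = k² · m with k = 5 and m = 41 · 73 = 2993 (a product of primes ≡ 1 (mod 4)); a representation of m scales to one of n via (k·x)² + (k·y)² = k²(x² + y²). Each prime p ≡ 1 (mod 4) is itself a sum of two squares; find a² by testing p − a² for a perfect square:
  41: 41 − 1² = 40, 41 − 2² = 37, 41 − 3² = 32, 41 − 4² = 25 = 5² ⇒ 41 = 4² + 5².
  73: 73 − 1² = 72, 73 − 2² = 69, 73 − 3² = 64 = 8² ⇒ 73 = 3² + 8².
  Combine using the Brahmagupta–Fibonacci identity (a² + b²)(c² + d²) = (ac − bd)² + (ad + bc)² = (ac + bd)² + (ad − bc)²:
  41 · 73 = 2993: from (4² + 5²)(3² + 8²), take (4·3 − 5·8, 4·8 + 5·3) = (12 − 40, 32 + 15) = (-28, 47); dropping signs (only squares matter) gives (28, 47); check 28² + 47² = 784 + 2209 = 2993 ✓.
  Scale by k = 5: (5·28, 5·47) = (140, 235).
Step 4: Order so x ≤ y and verify: 140² + 235² = 19600 + 55225 = 74825 = n. ✓

n = 74825 = 140² + 235² (one valid representation with x ≤ y).


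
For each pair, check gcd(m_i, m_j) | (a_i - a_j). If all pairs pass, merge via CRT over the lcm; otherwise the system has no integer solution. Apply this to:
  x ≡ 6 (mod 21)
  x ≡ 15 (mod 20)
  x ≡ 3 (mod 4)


Moduli 21, 20, 4 are not pairwise coprime, so CRT works modulo lcm(m_i) when all pairwise compatibility conditions hold.
Pairwise compatibility: gcd(m_i, m_j) must divide a_i - a_j for every pair.
Merge one congruence at a time:
  Start: x ≡ 6 (mod 21).
  Combine with x ≡ 15 (mod 20): gcd(21, 20) = 1; 15 - 6 = 9, which IS divisible by 1, so compatible.
    Write x = 6 + 21·t and substitute into x ≡ 15 (mod 20): 21·t ≡ 15 − 6 = 9 (mod 20).
    Reduce coefficients mod 20: 1·t ≡ 9 (mod 20).
    So t ≡ 9 (mod 20).
    Then x = 6 + 21·9 = 195, valid modulo lcm(21, 20) = 420: x ≡ 195 (mod 420).
  Combine with x ≡ 3 (mod 4): gcd(420, 4) = 4; 3 - 195 = -192, which IS divisible by 4, so compatible.
    Write x = 195 + 420·t and substitute into x ≡ 3 (mod 4): 420·t ≡ 3 − 195 = -192 (mod 4).
    Divide the congruence (and modulus) by g = 4: 105·t ≡ -48 (mod 1).
    Modulo 1 every t works; take t = 0.
    Then x = 195 + 420·0 = 195, valid modulo lcm(420, 4) = 420: x ≡ 195 (mod 420).
Verify: 195 mod 21 = 6, 195 mod 20 = 15, 195 mod 4 = 3.

x ≡ 195 (mod 420).


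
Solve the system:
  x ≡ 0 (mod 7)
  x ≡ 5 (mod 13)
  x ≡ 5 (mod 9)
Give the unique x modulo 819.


Moduli 7, 13, 9 are pairwise coprime; by CRT there is a unique solution modulo M = 7 · 13 · 9 = 819.
Solve pairwise, accumulating the modulus:
  Start with x ≡ 0 (mod 7).
  Combine with x ≡ 5 (mod 13): since gcd(7, 13) = 1, we get a unique residue mod 91.
    Write x = 0 + 7·t and substitute into x ≡ 5 (mod 13): 7·t ≡ 5 − 0 = 5 (mod 13).
    The inverse of 7 mod 13 is 2 (since 7·2 = 14 = 1·13 + 1), so t ≡ 2·5 = 10 ≡ 10 (mod 13).
    Then x = 0 + 7·10 = 70, valid modulo lcm(7, 13) = 91: x ≡ 70 (mod 91).
  Combine with x ≡ 5 (mod 9): since gcd(91, 9) = 1, we get a unique residue mod 819.
    Write x = 70 + 91·t and substitute into x ≡ 5 (mod 9): 91·t ≡ 5 − 70 = -65 (mod 9).
    Reduce coefficients mod 9: 1·t ≡ 7 (mod 9).
    So t ≡ 7 (mod 9).
    Then x = 70 + 91·7 = 707, valid modulo lcm(91, 9) = 819: x ≡ 707 (mod 819).
Verify: 707 mod 7 = 0 ✓, 707 mod 13 = 5 ✓, 707 mod 9 = 5 ✓.

x ≡ 707 (mod 819).


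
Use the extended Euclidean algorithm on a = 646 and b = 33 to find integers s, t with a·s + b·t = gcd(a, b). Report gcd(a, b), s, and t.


Euclidean algorithm on (646, 33) — divide until remainder is 0:
  646 = 19 · 33 + 19
  33 = 1 · 19 + 14
  19 = 1 · 14 + 5
  14 = 2 · 5 + 4
  5 = 1 · 4 + 1
  4 = 4 · 1 + 0
gcd(646, 33) = 1.
Track Bezout coefficients alongside the remainders: start with r₀ = 646 = a·1 + b·0 (s = 1, t = 0) and r₁ = 33 = a·0 + b·1 (s = 0, t = 1); each new remainder r_{k+1} = r_{k-1} − q_k·r_k inherits s_{k+1} = s_{k-1} − q_k·s_k, t_{k+1} = t_{k-1} − q_k·t_k, so r_k = a·s_k + b·t_k at every step:
  q = 19: r = 19, s = 1 − 19·0 = 1, t = 0 − 19·1 = -19  (check: 646·1 + 33·(-19) = 19)
  q = 1: r = 14, s = 0 − 1·1 = -1, t = 1 − 1·(-19) = 20  (check: 646·(-1) + 33·20 = 14)
  q = 1: r = 5, s = 1 − 1·(-1) = 2, t = -19 − 1·20 = -39  (check: 646·2 + 33·(-39) = 5)
  q = 2: r = 4, s = -1 − 2·2 = -5, t = 20 − 2·(-39) = 98  (check: 646·(-5) + 33·98 = 4)
  q = 1: r = 1, s = 2 − 1·(-5) = 7, t = -39 − 1·98 = -137  (check: 646·7 + 33·(-137) = 1)
The row with r = 1 (the gcd) gives the Bezout coefficients s = 7, t = -137.
Result: 646 · (7) + 33 · (-137) = 1.

gcd(646, 33) = 1; s = 7, t = -137 (check: 646·7 + 33·(-137) = 1).


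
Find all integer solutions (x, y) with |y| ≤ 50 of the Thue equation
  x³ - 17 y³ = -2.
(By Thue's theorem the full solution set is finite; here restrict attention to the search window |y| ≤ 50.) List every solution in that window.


The equation is x³ - 17y³ = -2. For fixed y, x³ = 17·y³ − 2, so a solution requires the RHS to be a perfect cube.
Strategy: iterate y from -50 to 50, compute RHS = 17·y³ − 2, and check whether it is a (positive or negative) perfect cube.
Check small values of y:
  y = 0: RHS = -2 is not a perfect cube.
  y = 1: RHS = 15 is not a perfect cube.
  y = -1: RHS = -19 is not a perfect cube.
  y = 2: RHS = 134 is not a perfect cube.
  y = -2: RHS = -138 is not a perfect cube.
  y = 3: RHS = 457 is not a perfect cube.
  y = -3: RHS = -461 is not a perfect cube.
Continuing the search up to |y| = 50 finds no solutions either.
No (x, y) in the scanned range satisfies the equation.

No integer solutions with |y| ≤ 50.


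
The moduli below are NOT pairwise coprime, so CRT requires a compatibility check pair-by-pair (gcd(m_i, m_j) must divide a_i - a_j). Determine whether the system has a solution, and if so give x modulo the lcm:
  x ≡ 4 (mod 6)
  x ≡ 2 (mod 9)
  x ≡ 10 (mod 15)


Moduli 6, 9, 15 are not pairwise coprime, so CRT works modulo lcm(m_i) when all pairwise compatibility conditions hold.
Pairwise compatibility: gcd(m_i, m_j) must divide a_i - a_j for every pair.
Merge one congruence at a time:
  Start: x ≡ 4 (mod 6).
  Combine with x ≡ 2 (mod 9): gcd(6, 9) = 3, and 2 - 4 = -2 is NOT divisible by 3.
    ⇒ system is inconsistent (no integer solution).

No solution (the system is inconsistent).


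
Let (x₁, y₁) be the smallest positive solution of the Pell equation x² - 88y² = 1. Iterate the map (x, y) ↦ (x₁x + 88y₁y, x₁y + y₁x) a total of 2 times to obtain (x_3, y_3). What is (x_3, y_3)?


Step 1: Find the fundamental solution (x₁, y₁) of x² - 88y² = 1.
  Expand √88 as a continued fraction. a₀ = ⌊√88⌋ = 9; iterate m_{k+1} = d_k·a_k − m_k, d_{k+1} = (88 − m_{k+1}²)/d_k, a_{k+1} = ⌊(a₀ + m_{k+1})/d_{k+1}⌋ (starting m₀ = 0, d₀ = 1), with convergents p_k = a_k·p_{k-1} + p_{k-2}, q_k = a_k·q_{k-1} + q_{k-2} (p₋₁ = 1, q₋₁ = 0):
  k = 0: a₀ = 9; p₀/q₀ = 9/1; p₀² − 88·q₀² = 81 − 88 = -7.
  k = 1: m = 9, d = 7, a = ⌊(9 + 9)/7⌋ = 2; p/q = (2·9 + 1)/(2·1 + 0) = 19/2; p² − 88·q² = 361 − 352 = 9.
  k = 2: m = 5, d = 9, a = ⌊(9 + 5)/9⌋ = 1; p/q = (1·19 + 9)/(1·2 + 1) = 28/3; p² − 88·q² = 784 − 792 = -8.
  k = 3: m = 4, d = 8, a = ⌊(9 + 4)/8⌋ = 1; p/q = (1·28 + 19)/(1·3 + 2) = 47/5; p² − 88·q² = 2209 − 2200 = 9.
  k = 4: m = 4, d = 9, a = ⌊(9 + 4)/9⌋ = 1; p/q = (1·47 + 28)/(1·5 + 3) = 75/8; p² − 88·q² = 5625 − 5632 = -7.
  k = 5: m = 5, d = 7, a = ⌊(9 + 5)/7⌋ = 2; p/q = (2·75 + 47)/(2·8 + 5) = 197/21; p² − 88·q² = 38809 − 38808 = 1.
  The first convergent with p² − 88·q² = 1 gives the fundamental solution (x₁, y₁) = (197, 21).
Step 2: Apply the recurrence (x_{n+1}, y_{n+1}) = (x₁x_n + 88y₁y_n, x₁y_n + y₁x_n) repeatedly.
  From (x_1, y_1) = (197, 21): x_2 = 197·197 + 88·21·21 = 77617; y_2 = 197·21 + 21·197 = 8274.
  From (x_2, y_2) = (77617, 8274): x_3 = 197·77617 + 88·21·8274 = 30580901; y_3 = 197·8274 + 21·77617 = 3259935.
Step 3: Verify x_3² - 88·y_3² = 935191505971801 - 935191505971800 = 1 (should be 1). ✓

(x_1, y_1) = (197, 21); (x_3, y_3) = (30580901, 3259935).


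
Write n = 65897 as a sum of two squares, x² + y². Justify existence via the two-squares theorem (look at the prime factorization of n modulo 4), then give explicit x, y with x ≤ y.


Step 1: Factor n = 65897 = 13 · 37 · 137.
Step 2: Check the mod-4 condition on each prime factor: 13 ≡ 1 (mod 4), exponent 1; 37 ≡ 1 (mod 4), exponent 1; 137 ≡ 1 (mod 4), exponent 1.
All primes ≡ 3 (mod 4) appear to even exponent (or don't appear), so by the two-squares theorem n IS expressible as a sum of two squares.
Step 3: Build a representation. Here n = 13 · 37 · 137 is a product of primes ≡ 1 (mod 4). Each prime p ≡ 1 (mod 4) is itself a sum of two squares; find a² by testing p − a² for a perfect square:
  13: 13 − 1² = 12, 13 − 2² = 9 = 3² ⇒ 13 = 2² + 3².
  37: 37 − 1² = 36 = 6² ⇒ 37 = 1² + 6².
  137: 137 − 1² = 136, 137 − 2² = 133, 137 − 3² = 128, 137 − 4² = 121 = 11² ⇒ 137 = 4² + 11².
  Combine using the Brahmagupta–Fibonacci identity (a² + b²)(c² + d²) = (ac − bd)² + (ad + bc)² = (ac + bd)² + (ad − bc)²:
  13 · 37 = 481: from (2² + 3²)(1² + 6²), take (2·1 − 3·6, 2·6 + 3·1) = (2 − 18, 12 + 3) = (-16, 15); dropping signs (only squares matter) gives (16, 15); check 16² + 15² = 256 + 225 = 481 ✓.
  481 · 137 = 65897: from (16² + 15²)(4² + 11²), take (16·4 − 15·11, 16·11 + 15·4) = (64 − 165, 176 + 60) = (-101, 236); dropping signs (only squares matter) gives (101, 236); check 101² + 236² = 10201 + 55696 = 65897 ✓.
Step 4: Order so x ≤ y and verify: 101² + 236² = 10201 + 55696 = 65897 = n. ✓

n = 65897 = 101² + 236² (one valid representation with x ≤ y).


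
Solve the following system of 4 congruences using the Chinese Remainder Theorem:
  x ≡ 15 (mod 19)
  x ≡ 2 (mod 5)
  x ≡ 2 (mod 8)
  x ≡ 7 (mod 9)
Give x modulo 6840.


Product of moduli M = 19 · 5 · 8 · 9 = 6840.
Merge one congruence at a time:
  Start: x ≡ 15 (mod 19).
  Combine with x ≡ 2 (mod 5); new modulus lcm = 95.
    Write x = 15 + 19·t and substitute into x ≡ 2 (mod 5): 19·t ≡ 2 − 15 = -13 (mod 5).
    Reduce coefficients mod 5: 4·t ≡ 2 (mod 5).
    The inverse of 4 mod 5 is 4 (since 4·4 = 16 = 3·5 + 1), so t ≡ 4·2 = 8 ≡ 3 (mod 5).
    Then x = 15 + 19·3 = 72, valid modulo lcm(19, 5) = 95: x ≡ 72 (mod 95).
  Combine with x ≡ 2 (mod 8); new modulus lcm = 760.
    Write x = 72 + 95·t and substitute into x ≡ 2 (mod 8): 95·t ≡ 2 − 72 = -70 (mod 8).
    Reduce coefficients mod 8: 7·t ≡ 2 (mod 8).
    The inverse of 7 mod 8 is 7 (since 7·7 = 49 = 6·8 + 1), so t ≡ 7·2 = 14 ≡ 6 (mod 8).
    Then x = 72 + 95·6 = 642, valid modulo lcm(95, 8) = 760: x ≡ 642 (mod 760).
  Combine with x ≡ 7 (mod 9); new modulus lcm = 6840.
    Write x = 642 + 760·t and substitute into x ≡ 7 (mod 9): 760·t ≡ 7 − 642 = -635 (mod 9).
    Reduce coefficients mod 9: 4·t ≡ 4 (mod 9).
    The inverse of 4 mod 9 is 7 (since 4·7 = 28 = 3·9 + 1), so t ≡ 7·4 = 28 ≡ 1 (mod 9).
    Then x = 642 + 760·1 = 1402, valid modulo lcm(760, 9) = 6840: x ≡ 1402 (mod 6840).
Verify against each original: 1402 mod 19 = 15, 1402 mod 5 = 2, 1402 mod 8 = 2, 1402 mod 9 = 7.

x ≡ 1402 (mod 6840).


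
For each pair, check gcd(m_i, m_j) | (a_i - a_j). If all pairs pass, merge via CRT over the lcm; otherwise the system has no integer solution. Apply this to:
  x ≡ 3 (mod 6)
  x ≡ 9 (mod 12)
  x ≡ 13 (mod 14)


Moduli 6, 12, 14 are not pairwise coprime, so CRT works modulo lcm(m_i) when all pairwise compatibility conditions hold.
Pairwise compatibility: gcd(m_i, m_j) must divide a_i - a_j for every pair.
Merge one congruence at a time:
  Start: x ≡ 3 (mod 6).
  Combine with x ≡ 9 (mod 12): gcd(6, 12) = 6; 9 - 3 = 6, which IS divisible by 6, so compatible.
    Write x = 3 + 6·t and substitute into x ≡ 9 (mod 12): 6·t ≡ 9 − 3 = 6 (mod 12).
    Divide the congruence (and modulus) by g = 6: 1·t ≡ 1 (mod 2).
    So t ≡ 1 (mod 2).
    Then x = 3 + 6·1 = 9, valid modulo lcm(6, 12) = 12: x ≡ 9 (mod 12).
  Combine with x ≡ 13 (mod 14): gcd(12, 14) = 2; 13 - 9 = 4, which IS divisible by 2, so compatible.
    Write x = 9 + 12·t and substitute into x ≡ 13 (mod 14): 12·t ≡ 13 − 9 = 4 (mod 14).
    Divide the congruence (and modulus) by g = 2: 6·t ≡ 2 (mod 7).
    The inverse of 6 mod 7 is 6 (since 6·6 = 36 = 5·7 + 1), so t ≡ 6·2 = 12 ≡ 5 (mod 7).
    Then x = 9 + 12·5 = 69, valid modulo lcm(12, 14) = 84: x ≡ 69 (mod 84).
Verify: 69 mod 6 = 3, 69 mod 12 = 9, 69 mod 14 = 13.

x ≡ 69 (mod 84).


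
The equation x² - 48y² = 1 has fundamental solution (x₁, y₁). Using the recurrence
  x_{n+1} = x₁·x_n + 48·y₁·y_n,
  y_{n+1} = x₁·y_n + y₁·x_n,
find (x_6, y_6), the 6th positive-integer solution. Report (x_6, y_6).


Step 1: Find the fundamental solution (x₁, y₁) of x² - 48y² = 1.
  Expand √48 as a continued fraction. a₀ = ⌊√48⌋ = 6; iterate m_{k+1} = d_k·a_k − m_k, d_{k+1} = (48 − m_{k+1}²)/d_k, a_{k+1} = ⌊(a₀ + m_{k+1})/d_{k+1}⌋ (starting m₀ = 0, d₀ = 1), with convergents p_k = a_k·p_{k-1} + p_{k-2}, q_k = a_k·q_{k-1} + q_{k-2} (p₋₁ = 1, q₋₁ = 0):
  k = 0: a₀ = 6; p₀/q₀ = 6/1; p₀² − 48·q₀² = 36 − 48 = -12.
  k = 1: m = 6, d = 12, a = ⌊(6 + 6)/12⌋ = 1; p/q = (1·6 + 1)/(1·1 + 0) = 7/1; p² − 48·q² = 49 − 48 = 1.
  The first convergent with p² − 48·q² = 1 gives the fundamental solution (x₁, y₁) = (7, 1).
Step 2: Apply the recurrence (x_{n+1}, y_{n+1}) = (x₁x_n + 48y₁y_n, x₁y_n + y₁x_n) repeatedly.
  From (x_1, y_1) = (7, 1): x_2 = 7·7 + 48·1·1 = 97; y_2 = 7·1 + 1·7 = 14.
  From (x_2, y_2) = (97, 14): x_3 = 7·97 + 48·1·14 = 1351; y_3 = 7·14 + 1·97 = 195.
  From (x_3, y_3) = (1351, 195): x_4 = 7·1351 + 48·1·195 = 18817; y_4 = 7·195 + 1·1351 = 2716.
  From (x_4, y_4) = (18817, 2716): x_5 = 7·18817 + 48·1·2716 = 262087; y_5 = 7·2716 + 1·18817 = 37829.
  From (x_5, y_5) = (262087, 37829): x_6 = 7·262087 + 48·1·37829 = 3650401; y_6 = 7·37829 + 1·262087 = 526890.
Step 3: Verify x_6² - 48·y_6² = 13325427460801 - 13325427460800 = 1 (should be 1). ✓

(x_1, y_1) = (7, 1); (x_6, y_6) = (3650401, 526890).


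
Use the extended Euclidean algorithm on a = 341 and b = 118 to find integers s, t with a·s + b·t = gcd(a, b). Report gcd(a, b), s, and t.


Euclidean algorithm on (341, 118) — divide until remainder is 0:
  341 = 2 · 118 + 105
  118 = 1 · 105 + 13
  105 = 8 · 13 + 1
  13 = 13 · 1 + 0
gcd(341, 118) = 1.
Track Bezout coefficients alongside the remainders: start with r₀ = 341 = a·1 + b·0 (s = 1, t = 0) and r₁ = 118 = a·0 + b·1 (s = 0, t = 1); each new remainder r_{k+1} = r_{k-1} − q_k·r_k inherits s_{k+1} = s_{k-1} − q_k·s_k, t_{k+1} = t_{k-1} − q_k·t_k, so r_k = a·s_k + b·t_k at every step:
  q = 2: r = 105, s = 1 − 2·0 = 1, t = 0 − 2·1 = -2  (check: 341·1 + 118·(-2) = 105)
  q = 1: r = 13, s = 0 − 1·1 = -1, t = 1 − 1·(-2) = 3  (check: 341·(-1) + 118·3 = 13)
  q = 8: r = 1, s = 1 − 8·(-1) = 9, t = -2 − 8·3 = -26  (check: 341·9 + 118·(-26) = 1)
The row with r = 1 (the gcd) gives the Bezout coefficients s = 9, t = -26.
Result: 341 · (9) + 118 · (-26) = 1.

gcd(341, 118) = 1; s = 9, t = -26 (check: 341·9 + 118·(-26) = 1).


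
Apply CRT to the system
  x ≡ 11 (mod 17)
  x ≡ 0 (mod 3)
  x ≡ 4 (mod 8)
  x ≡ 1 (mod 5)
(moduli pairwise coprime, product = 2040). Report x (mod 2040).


Product of moduli M = 17 · 3 · 8 · 5 = 2040.
Merge one congruence at a time:
  Start: x ≡ 11 (mod 17).
  Combine with x ≡ 0 (mod 3); new modulus lcm = 51.
    Write x = 11 + 17·t and substitute into x ≡ 0 (mod 3): 17·t ≡ 0 − 11 = -11 (mod 3).
    Reduce coefficients mod 3: 2·t ≡ 1 (mod 3).
    The inverse of 2 mod 3 is 2 (since 2·2 = 4 = 1·3 + 1), so t ≡ 2·1 = 2 ≡ 2 (mod 3).
    Then x = 11 + 17·2 = 45, valid modulo lcm(17, 3) = 51: x ≡ 45 (mod 51).
  Combine with x ≡ 4 (mod 8); new modulus lcm = 408.
    Write x = 45 + 51·t and substitute into x ≡ 4 (mod 8): 51·t ≡ 4 − 45 = -41 (mod 8).
    Reduce coefficients mod 8: 3·t ≡ 7 (mod 8).
    The inverse of 3 mod 8 is 3 (since 3·3 = 9 = 1·8 + 1), so t ≡ 3·7 = 21 ≡ 5 (mod 8).
    Then x = 45 + 51·5 = 300, valid modulo lcm(51, 8) = 408: x ≡ 300 (mod 408).
  Combine with x ≡ 1 (mod 5); new modulus lcm = 2040.
    Write x = 300 + 408·t and substitute into x ≡ 1 (mod 5): 408·t ≡ 1 − 300 = -299 (mod 5).
    Reduce coefficients mod 5: 3·t ≡ 1 (mod 5).
    The inverse of 3 mod 5 is 2 (since 3·2 = 6 = 1·5 + 1), so t ≡ 2·1 = 2 ≡ 2 (mod 5).
    Then x = 300 + 408·2 = 1116, valid modulo lcm(408, 5) = 2040: x ≡ 1116 (mod 2040).
Verify against each original: 1116 mod 17 = 11, 1116 mod 3 = 0, 1116 mod 8 = 4, 1116 mod 5 = 1.

x ≡ 1116 (mod 2040).


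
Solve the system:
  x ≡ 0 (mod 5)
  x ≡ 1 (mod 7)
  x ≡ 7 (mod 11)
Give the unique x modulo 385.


Moduli 5, 7, 11 are pairwise coprime; by CRT there is a unique solution modulo M = 5 · 7 · 11 = 385.
Solve pairwise, accumulating the modulus:
  Start with x ≡ 0 (mod 5).
  Combine with x ≡ 1 (mod 7): since gcd(5, 7) = 1, we get a unique residue mod 35.
    Write x = 0 + 5·t and substitute into x ≡ 1 (mod 7): 5·t ≡ 1 − 0 = 1 (mod 7).
    The inverse of 5 mod 7 is 3 (since 5·3 = 15 = 2·7 + 1), so t ≡ 3·1 = 3 ≡ 3 (mod 7).
    Then x = 0 + 5·3 = 15, valid modulo lcm(5, 7) = 35: x ≡ 15 (mod 35).
  Combine with x ≡ 7 (mod 11): since gcd(35, 11) = 1, we get a unique residue mod 385.
    Write x = 15 + 35·t and substitute into x ≡ 7 (mod 11): 35·t ≡ 7 − 15 = -8 (mod 11).
    Reduce coefficients mod 11: 2·t ≡ 3 (mod 11).
    The inverse of 2 mod 11 is 6 (since 2·6 = 12 = 1·11 + 1), so t ≡ 6·3 = 18 ≡ 7 (mod 11).
    Then x = 15 + 35·7 = 260, valid modulo lcm(35, 11) = 385: x ≡ 260 (mod 385).
Verify: 260 mod 5 = 0 ✓, 260 mod 7 = 1 ✓, 260 mod 11 = 7 ✓.

x ≡ 260 (mod 385).


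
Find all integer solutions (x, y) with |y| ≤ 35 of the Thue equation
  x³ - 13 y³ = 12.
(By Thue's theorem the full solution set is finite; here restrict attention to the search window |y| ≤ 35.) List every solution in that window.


The equation is x³ - 13y³ = 12. For fixed y, x³ = 13·y³ + 12, so a solution requires the RHS to be a perfect cube.
Strategy: iterate y from -35 to 35, compute RHS = 13·y³ + 12, and check whether it is a (positive or negative) perfect cube.
Check small values of y:
  y = 0: RHS = 12 is not a perfect cube.
  y = 1: RHS = 25 is not a perfect cube.
  y = -1: RHS = -1 = (-1)³ ⇒ x = -1 works.
  y = 2: RHS = 116 is not a perfect cube.
  y = -2: RHS = -92 is not a perfect cube.
  y = 3: RHS = 363 is not a perfect cube.
  y = -3: RHS = -339 is not a perfect cube.
Continuing the search up to |y| = 35 finds no further solutions beyond those listed.
Collected solutions: (-1, -1).

Solutions (with |y| ≤ 35): (-1, -1).


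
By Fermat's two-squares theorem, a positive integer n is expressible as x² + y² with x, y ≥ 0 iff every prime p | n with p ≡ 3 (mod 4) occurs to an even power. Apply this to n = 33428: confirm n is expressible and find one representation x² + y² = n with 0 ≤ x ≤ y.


Step 1: Factor n = 33428 = 2^2 · 61 · 137.
Step 2: Check the mod-4 condition on each prime factor: 2 = 2 (special); 61 ≡ 1 (mod 4), exponent 1; 137 ≡ 1 (mod 4), exponent 1.
All primes ≡ 3 (mod 4) appear to even exponent (or don't appear), so by the two-squares theorem n IS expressible as a sum of two squares.
Step 3: Build a representation. Group n = k² · m with k = 2 and m = 61 · 137 = 8357 (a product of primes ≡ 1 (mod 4)); a representation of m scales to one of n via (k·x)² + (k·y)² = k²(x² + y²). Each prime p ≡ 1 (mod 4) is itself a sum of two squares; find a² by testing p − a² for a perfect square:
  61: 61 − 1² = 60, 61 − 2² = 57, 61 − 3² = 52, 61 − 4² = 45, 61 − 5² = 36 = 6² ⇒ 61 = 5² + 6².
  137: 137 − 1² = 136, 137 − 2² = 133, 137 − 3² = 128, 137 − 4² = 121 = 11² ⇒ 137 = 4² + 11².
  Combine using the Brahmagupta–Fibonacci identity (a² + b²)(c² + d²) = (ac − bd)² + (ad + bc)² = (ac + bd)² + (ad − bc)²:
  61 · 137 = 8357: from (5² + 6²)(4² + 11²), take (5·4 − 6·11, 5·11 + 6·4) = (20 − 66, 55 + 24) = (-46, 79); dropping signs (only squares matter) gives (46, 79); check 46² + 79² = 2116 + 6241 = 8357 ✓.
  Scale by k = 2: (2·46, 2·79) = (92, 158).
Step 4: Order so x ≤ y and verify: 92² + 158² = 8464 + 24964 = 33428 = n. ✓

n = 33428 = 92² + 158² (one valid representation with x ≤ y).


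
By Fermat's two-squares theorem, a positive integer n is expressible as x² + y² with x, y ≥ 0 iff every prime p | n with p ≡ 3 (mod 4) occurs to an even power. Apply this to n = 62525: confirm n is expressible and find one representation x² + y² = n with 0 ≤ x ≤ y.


Step 1: Factor n = 62525 = 5^2 · 41 · 61.
Step 2: Check the mod-4 condition on each prime factor: 5 ≡ 1 (mod 4), exponent 2; 41 ≡ 1 (mod 4), exponent 1; 61 ≡ 1 (mod 4), exponent 1.
All primes ≡ 3 (mod 4) appear to even exponent (or don't appear), so by the two-squares theorem n IS expressible as a sum of two squares.
Step 3: Build a representation. Group n = k² · m with k = 5 and m = 41 · 61 = 2501 (a product of primes ≡ 1 (mod 4)); a representation of m scales to one of n via (k·x)² + (k·y)² = k²(x² + y²). Each prime p ≡ 1 (mod 4) is itself a sum of two squares; find a² by testing p − a² for a perfect square:
  41: 41 − 1² = 40, 41 − 2² = 37, 41 − 3² = 32, 41 − 4² = 25 = 5² ⇒ 41 = 4² + 5².
  61: 61 − 1² = 60, 61 − 2² = 57, 61 − 3² = 52, 61 − 4² = 45, 61 − 5² = 36 = 6² ⇒ 61 = 5² + 6².
  Combine using the Brahmagupta–Fibonacci identity (a² + b²)(c² + d²) = (ac − bd)² + (ad + bc)² = (ac + bd)² + (ad − bc)²:
  41 · 61 = 2501: from (4² + 5²)(5² + 6²), take (4·5 − 5·6, 4·6 + 5·5) = (20 − 30, 24 + 25) = (-10, 49); dropping signs (only squares matter) gives (10, 49); check 10² + 49² = 100 + 2401 = 2501 ✓.
  Scale by k = 5: (5·10, 5·49) = (50, 245).
Step 4: Order so x ≤ y and verify: 50² + 245² = 2500 + 60025 = 62525 = n. ✓

n = 62525 = 50² + 245² (one valid representation with x ≤ y).


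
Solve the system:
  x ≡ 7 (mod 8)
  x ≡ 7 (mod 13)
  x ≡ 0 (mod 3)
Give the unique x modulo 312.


Moduli 8, 13, 3 are pairwise coprime; by CRT there is a unique solution modulo M = 8 · 13 · 3 = 312.
Solve pairwise, accumulating the modulus:
  Start with x ≡ 7 (mod 8).
  Combine with x ≡ 7 (mod 13): since gcd(8, 13) = 1, we get a unique residue mod 104.
    Write x = 7 + 8·t and substitute into x ≡ 7 (mod 13): 8·t ≡ 7 − 7 = 0 (mod 13).
    The inverse of 8 mod 13 is 5 (since 8·5 = 40 = 3·13 + 1), so t ≡ 5·0 = 0 ≡ 0 (mod 13).
    Then x = 7 + 8·0 = 7, valid modulo lcm(8, 13) = 104: x ≡ 7 (mod 104).
  Combine with x ≡ 0 (mod 3): since gcd(104, 3) = 1, we get a unique residue mod 312.
    Write x = 7 + 104·t and substitute into x ≡ 0 (mod 3): 104·t ≡ 0 − 7 = -7 (mod 3).
    Reduce coefficients mod 3: 2·t ≡ 2 (mod 3).
    The inverse of 2 mod 3 is 2 (since 2·2 = 4 = 1·3 + 1), so t ≡ 2·2 = 4 ≡ 1 (mod 3).
    Then x = 7 + 104·1 = 111, valid modulo lcm(104, 3) = 312: x ≡ 111 (mod 312).
Verify: 111 mod 8 = 7 ✓, 111 mod 13 = 7 ✓, 111 mod 3 = 0 ✓.

x ≡ 111 (mod 312).


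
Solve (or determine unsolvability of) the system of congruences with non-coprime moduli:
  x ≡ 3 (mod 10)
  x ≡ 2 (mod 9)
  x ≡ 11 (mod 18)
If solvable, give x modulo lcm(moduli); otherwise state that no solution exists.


Moduli 10, 9, 18 are not pairwise coprime, so CRT works modulo lcm(m_i) when all pairwise compatibility conditions hold.
Pairwise compatibility: gcd(m_i, m_j) must divide a_i - a_j for every pair.
Merge one congruence at a time:
  Start: x ≡ 3 (mod 10).
  Combine with x ≡ 2 (mod 9): gcd(10, 9) = 1; 2 - 3 = -1, which IS divisible by 1, so compatible.
    Write x = 3 + 10·t and substitute into x ≡ 2 (mod 9): 10·t ≡ 2 − 3 = -1 (mod 9).
    Reduce coefficients mod 9: 1·t ≡ 8 (mod 9).
    So t ≡ 8 (mod 9).
    Then x = 3 + 10·8 = 83, valid modulo lcm(10, 9) = 90: x ≡ 83 (mod 90).
  Combine with x ≡ 11 (mod 18): gcd(90, 18) = 18; 11 - 83 = -72, which IS divisible by 18, so compatible.
    Write x = 83 + 90·t and substitute into x ≡ 11 (mod 18): 90·t ≡ 11 − 83 = -72 (mod 18).
    Divide the congruence (and modulus) by g = 18: 5·t ≡ -4 (mod 1).
    Modulo 1 every t works; take t = 0.
    Then x = 83 + 90·0 = 83, valid modulo lcm(90, 18) = 90: x ≡ 83 (mod 90).
Verify: 83 mod 10 = 3, 83 mod 9 = 2, 83 mod 18 = 11.

x ≡ 83 (mod 90).


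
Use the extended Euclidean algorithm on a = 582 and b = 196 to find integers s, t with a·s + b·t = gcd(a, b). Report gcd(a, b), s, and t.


Euclidean algorithm on (582, 196) — divide until remainder is 0:
  582 = 2 · 196 + 190
  196 = 1 · 190 + 6
  190 = 31 · 6 + 4
  6 = 1 · 4 + 2
  4 = 2 · 2 + 0
gcd(582, 196) = 2.
Track Bezout coefficients alongside the remainders: start with r₀ = 582 = a·1 + b·0 (s = 1, t = 0) and r₁ = 196 = a·0 + b·1 (s = 0, t = 1); each new remainder r_{k+1} = r_{k-1} − q_k·r_k inherits s_{k+1} = s_{k-1} − q_k·s_k, t_{k+1} = t_{k-1} − q_k·t_k, so r_k = a·s_k + b·t_k at every step:
  q = 2: r = 190, s = 1 − 2·0 = 1, t = 0 − 2·1 = -2  (check: 582·1 + 196·(-2) = 190)
  q = 1: r = 6, s = 0 − 1·1 = -1, t = 1 − 1·(-2) = 3  (check: 582·(-1) + 196·3 = 6)
  q = 31: r = 4, s = 1 − 31·(-1) = 32, t = -2 − 31·3 = -95  (check: 582·32 + 196·(-95) = 4)
  q = 1: r = 2, s = -1 − 1·32 = -33, t = 3 − 1·(-95) = 98  (check: 582·(-33) + 196·98 = 2)
The row with r = 2 (the gcd) gives the Bezout coefficients s = -33, t = 98.
Result: 582 · (-33) + 196 · (98) = 2.

gcd(582, 196) = 2; s = -33, t = 98 (check: 582·(-33) + 196·98 = 2).


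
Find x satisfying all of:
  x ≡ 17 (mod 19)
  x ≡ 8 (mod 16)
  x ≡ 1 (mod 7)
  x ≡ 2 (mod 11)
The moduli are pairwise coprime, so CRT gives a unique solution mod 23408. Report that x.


Product of moduli M = 19 · 16 · 7 · 11 = 23408.
Merge one congruence at a time:
  Start: x ≡ 17 (mod 19).
  Combine with x ≡ 8 (mod 16); new modulus lcm = 304.
    Write x = 17 + 19·t and substitute into x ≡ 8 (mod 16): 19·t ≡ 8 − 17 = -9 (mod 16).
    Reduce coefficients mod 16: 3·t ≡ 7 (mod 16).
    The inverse of 3 mod 16 is 11 (since 3·11 = 33 = 2·16 + 1), so t ≡ 11·7 = 77 ≡ 13 (mod 16).
    Then x = 17 + 19·13 = 264, valid modulo lcm(19, 16) = 304: x ≡ 264 (mod 304).
  Combine with x ≡ 1 (mod 7); new modulus lcm = 2128.
    Write x = 264 + 304·t and substitute into x ≡ 1 (mod 7): 304·t ≡ 1 − 264 = -263 (mod 7).
    Reduce coefficients mod 7: 3·t ≡ 3 (mod 7).
    The inverse of 3 mod 7 is 5 (since 3·5 = 15 = 2·7 + 1), so t ≡ 5·3 = 15 ≡ 1 (mod 7).
    Then x = 264 + 304·1 = 568, valid modulo lcm(304, 7) = 2128: x ≡ 568 (mod 2128).
  Combine with x ≡ 2 (mod 11); new modulus lcm = 23408.
    Write x = 568 + 2128·t and substitute into x ≡ 2 (mod 11): 2128·t ≡ 2 − 568 = -566 (mod 11).
    Reduce coefficients mod 11: 5·t ≡ 6 (mod 11).
    The inverse of 5 mod 11 is 9 (since 5·9 = 45 = 4·11 + 1), so t ≡ 9·6 = 54 ≡ 10 (mod 11).
    Then x = 568 + 2128·10 = 21848, valid modulo lcm(2128, 11) = 23408: x ≡ 21848 (mod 23408).
Verify against each original: 21848 mod 19 = 17, 21848 mod 16 = 8, 21848 mod 7 = 1, 21848 mod 11 = 2.

x ≡ 21848 (mod 23408).


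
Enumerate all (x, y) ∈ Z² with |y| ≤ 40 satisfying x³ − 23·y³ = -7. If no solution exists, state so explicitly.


The equation is x³ - 23y³ = -7. For fixed y, x³ = 23·y³ − 7, so a solution requires the RHS to be a perfect cube.
Strategy: iterate y from -40 to 40, compute RHS = 23·y³ − 7, and check whether it is a (positive or negative) perfect cube.
Check small values of y:
  y = 0: RHS = -7 is not a perfect cube.
  y = 1: RHS = 16 is not a perfect cube.
  y = -1: RHS = -30 is not a perfect cube.
  y = 2: RHS = 177 is not a perfect cube.
  y = -2: RHS = -191 is not a perfect cube.
  y = 3: RHS = 614 is not a perfect cube.
  y = -3: RHS = -628 is not a perfect cube.
Continuing the search up to |y| = 40 finds no solutions either.
No (x, y) in the scanned range satisfies the equation.

No integer solutions with |y| ≤ 40.


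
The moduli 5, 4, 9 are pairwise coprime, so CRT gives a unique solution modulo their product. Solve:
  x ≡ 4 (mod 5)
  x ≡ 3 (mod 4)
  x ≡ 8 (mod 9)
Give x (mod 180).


Moduli 5, 4, 9 are pairwise coprime; by CRT there is a unique solution modulo M = 5 · 4 · 9 = 180.
Solve pairwise, accumulating the modulus:
  Start with x ≡ 4 (mod 5).
  Combine with x ≡ 3 (mod 4): since gcd(5, 4) = 1, we get a unique residue mod 20.
    Write x = 4 + 5·t and substitute into x ≡ 3 (mod 4): 5·t ≡ 3 − 4 = -1 (mod 4).
    Reduce coefficients mod 4: 1·t ≡ 3 (mod 4).
    So t ≡ 3 (mod 4).
    Then x = 4 + 5·3 = 19, valid modulo lcm(5, 4) = 20: x ≡ 19 (mod 20).
  Combine with x ≡ 8 (mod 9): since gcd(20, 9) = 1, we get a unique residue mod 180.
    Write x = 19 + 20·t and substitute into x ≡ 8 (mod 9): 20·t ≡ 8 − 19 = -11 (mod 9).
    Reduce coefficients mod 9: 2·t ≡ 7 (mod 9).
    The inverse of 2 mod 9 is 5 (since 2·5 = 10 = 1·9 + 1), so t ≡ 5·7 = 35 ≡ 8 (mod 9).
    Then x = 19 + 20·8 = 179, valid modulo lcm(20, 9) = 180: x ≡ 179 (mod 180).
Verify: 179 mod 5 = 4 ✓, 179 mod 4 = 3 ✓, 179 mod 9 = 8 ✓.

x ≡ 179 (mod 180).


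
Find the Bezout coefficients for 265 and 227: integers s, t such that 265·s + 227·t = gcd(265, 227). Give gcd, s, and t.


Euclidean algorithm on (265, 227) — divide until remainder is 0:
  265 = 1 · 227 + 38
  227 = 5 · 38 + 37
  38 = 1 · 37 + 1
  37 = 37 · 1 + 0
gcd(265, 227) = 1.
Track Bezout coefficients alongside the remainders: start with r₀ = 265 = a·1 + b·0 (s = 1, t = 0) and r₁ = 227 = a·0 + b·1 (s = 0, t = 1); each new remainder r_{k+1} = r_{k-1} − q_k·r_k inherits s_{k+1} = s_{k-1} − q_k·s_k, t_{k+1} = t_{k-1} − q_k·t_k, so r_k = a·s_k + b·t_k at every step:
  q = 1: r = 38, s = 1 − 1·0 = 1, t = 0 − 1·1 = -1  (check: 265·1 + 227·(-1) = 38)
  q = 5: r = 37, s = 0 − 5·1 = -5, t = 1 − 5·(-1) = 6  (check: 265·(-5) + 227·6 = 37)
  q = 1: r = 1, s = 1 − 1·(-5) = 6, t = -1 − 1·6 = -7  (check: 265·6 + 227·(-7) = 1)
The row with r = 1 (the gcd) gives the Bezout coefficients s = 6, t = -7.
Result: 265 · (6) + 227 · (-7) = 1.

gcd(265, 227) = 1; s = 6, t = -7 (check: 265·6 + 227·(-7) = 1).


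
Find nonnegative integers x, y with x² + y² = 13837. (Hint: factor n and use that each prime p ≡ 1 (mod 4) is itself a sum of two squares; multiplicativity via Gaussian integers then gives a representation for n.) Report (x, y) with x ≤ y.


Step 1: Factor n = 13837 = 101 · 137.
Step 2: Check the mod-4 condition on each prime factor: 101 ≡ 1 (mod 4), exponent 1; 137 ≡ 1 (mod 4), exponent 1.
All primes ≡ 3 (mod 4) appear to even exponent (or don't appear), so by the two-squares theorem n IS expressible as a sum of two squares.
Step 3: Build a representation. Here n = 101 · 137 is a product of primes ≡ 1 (mod 4). Each prime p ≡ 1 (mod 4) is itself a sum of two squares; find a² by testing p − a² for a perfect square:
  101: 101 − 1² = 100 = 10² ⇒ 101 = 1² + 10².
  137: 137 − 1² = 136, 137 − 2² = 133, 137 − 3² = 128, 137 − 4² = 121 = 11² ⇒ 137 = 4² + 11².
  Combine using the Brahmagupta–Fibonacci identity (a² + b²)(c² + d²) = (ac − bd)² + (ad + bc)² = (ac + bd)² + (ad − bc)²:
  101 · 137 = 13837: from (1² + 10²)(4² + 11²), take (1·4 − 10·11, 1·11 + 10·4) = (4 − 110, 11 + 40) = (-106, 51); dropping signs (only squares matter) gives (106, 51); check 106² + 51² = 11236 + 2601 = 13837 ✓.
Step 4: Order so x ≤ y and verify: 51² + 106² = 2601 + 11236 = 13837 = n. ✓

n = 13837 = 51² + 106² (one valid representation with x ≤ y).


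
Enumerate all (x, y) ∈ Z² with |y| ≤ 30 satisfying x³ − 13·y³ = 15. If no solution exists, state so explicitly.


The equation is x³ - 13y³ = 15. For fixed y, x³ = 13·y³ + 15, so a solution requires the RHS to be a perfect cube.
Strategy: iterate y from -30 to 30, compute RHS = 13·y³ + 15, and check whether it is a (positive or negative) perfect cube.
Check small values of y:
  y = 0: RHS = 15 is not a perfect cube.
  y = 1: RHS = 28 is not a perfect cube.
  y = -1: RHS = 2 is not a perfect cube.
  y = 2: RHS = 119 is not a perfect cube.
  y = -2: RHS = -89 is not a perfect cube.
  y = 3: RHS = 366 is not a perfect cube.
  y = -3: RHS = -336 is not a perfect cube.
Continuing the search up to |y| = 30 finds no solutions either.
No (x, y) in the scanned range satisfies the equation.

No integer solutions with |y| ≤ 30.


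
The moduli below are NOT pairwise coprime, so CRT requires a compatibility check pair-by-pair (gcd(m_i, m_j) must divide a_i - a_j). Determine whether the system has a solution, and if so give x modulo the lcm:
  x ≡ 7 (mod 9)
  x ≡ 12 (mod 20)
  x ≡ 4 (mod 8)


Moduli 9, 20, 8 are not pairwise coprime, so CRT works modulo lcm(m_i) when all pairwise compatibility conditions hold.
Pairwise compatibility: gcd(m_i, m_j) must divide a_i - a_j for every pair.
Merge one congruence at a time:
  Start: x ≡ 7 (mod 9).
  Combine with x ≡ 12 (mod 20): gcd(9, 20) = 1; 12 - 7 = 5, which IS divisible by 1, so compatible.
    Write x = 7 + 9·t and substitute into x ≡ 12 (mod 20): 9·t ≡ 12 − 7 = 5 (mod 20).
    The inverse of 9 mod 20 is 9 (since 9·9 = 81 = 4·20 + 1), so t ≡ 9·5 = 45 ≡ 5 (mod 20).
    Then x = 7 + 9·5 = 52, valid modulo lcm(9, 20) = 180: x ≡ 52 (mod 180).
  Combine with x ≡ 4 (mod 8): gcd(180, 8) = 4; 4 - 52 = -48, which IS divisible by 4, so compatible.
    Write x = 52 + 180·t and substitute into x ≡ 4 (mod 8): 180·t ≡ 4 − 52 = -48 (mod 8).
    Divide the congruence (and modulus) by g = 4: 45·t ≡ -12 (mod 2).
    Reduce coefficients mod 2: 1·t ≡ 0 (mod 2).
    So t ≡ 0 (mod 2).
    Then x = 52 + 180·0 = 52, valid modulo lcm(180, 8) = 360: x ≡ 52 (mod 360).
Verify: 52 mod 9 = 7, 52 mod 20 = 12, 52 mod 8 = 4.

x ≡ 52 (mod 360).
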